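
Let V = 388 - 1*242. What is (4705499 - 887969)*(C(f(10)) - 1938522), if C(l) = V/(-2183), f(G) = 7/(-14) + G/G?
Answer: -16154999296670160/2183 ≈ -7.4004e+12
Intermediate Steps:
V = 146 (V = 388 - 242 = 146)
f(G) = ½ (f(G) = 7*(-1/14) + 1 = -½ + 1 = ½)
C(l) = -146/2183 (C(l) = 146/(-2183) = 146*(-1/2183) = -146/2183)
(4705499 - 887969)*(C(f(10)) - 1938522) = (4705499 - 887969)*(-146/2183 - 1938522) = 3817530*(-4231793672/2183) = -16154999296670160/2183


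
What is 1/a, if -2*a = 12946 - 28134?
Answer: 1/7594 ≈ 0.00013168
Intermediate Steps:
a = 7594 (a = -(12946 - 28134)/2 = -½*(-15188) = 7594)
1/a = 1/7594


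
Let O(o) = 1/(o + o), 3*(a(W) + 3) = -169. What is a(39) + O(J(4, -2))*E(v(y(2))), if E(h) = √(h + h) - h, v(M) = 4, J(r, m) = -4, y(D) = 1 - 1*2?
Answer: -353/6 - √2/4 ≈ -59.187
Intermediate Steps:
y(D) = -1 (y(D) = 1 - 2 = -1)
E(h) = -h + √2*√h (E(h) = √(2*h) - h = √2*√h - h = -h + √2*√h)
a(W) = -178/3 (a(W) = -3 + (⅓)*(-169) = -3 - 169/3 = -178/3)
O(o) = 1/(2*o)
a(39) + O(J(4, -2))*E(v(y(2))) = -178/3 + ((½)/(-4))*(-1*4 + √2*√4) = -178/3 + ((½)*(-¼))*(-4 + √2*2) = -178/3 - (-4 + 2*√2)/8 = -178/3 + (½ - √2/4) = -353/6 - √2/4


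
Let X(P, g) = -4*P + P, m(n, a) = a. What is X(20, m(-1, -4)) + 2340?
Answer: 2280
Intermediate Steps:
X(P, g) = -3*P
X(20, m(-1, -4)) + 2340 = -3*20 + 2340 = -60 + 2340 = 2280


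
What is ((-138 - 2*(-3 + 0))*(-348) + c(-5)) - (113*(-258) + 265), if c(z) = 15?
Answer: 74840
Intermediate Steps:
((-138 - 2*(-3 + 0))*(-348) + c(-5)) - (113*(-258) + 265) = ((-138 - 2*(-3 + 0))*(-348) + 15) - (113*(-258) + 265) = ((-138 - 2*(-3))*(-348) + 15) - (-29154 + 265) = ((-138 + 6)*(-348) + 15) - 1*(-28889) = (-132*(-348) + 15) + 28889 = (45936 + 15) + 28889 = 45951 + 28889 = 74840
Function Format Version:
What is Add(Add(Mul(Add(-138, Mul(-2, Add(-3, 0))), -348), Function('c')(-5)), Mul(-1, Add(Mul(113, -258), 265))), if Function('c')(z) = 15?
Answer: 74840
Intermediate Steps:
Add(Add(Mul(Add(-138, Mul(-2, Add(-3, 0))), -348), Function('c')(-5)), Mul(-1, Add(Mul(113, -258), 265))) = Add(Add(Mul(Add(-138, Mul(-2, Add(-3, 0))), -348), 15), Mul(-1, Add(Mul(113, -258), 265))) = Add(Add(Mul(Add(-138, Mul(-2, -3)), -348), 15), Mul(-1, Add(-29154, 265))) = Add(Add(Mul(Add(-138, 6), -348), 15), Mul(-1, -28889)) = Add(Add(Mul(-132, -348), 15), 28889) = Add(Add(45936, 15), 28889) = Add(45951, 28889) = 74840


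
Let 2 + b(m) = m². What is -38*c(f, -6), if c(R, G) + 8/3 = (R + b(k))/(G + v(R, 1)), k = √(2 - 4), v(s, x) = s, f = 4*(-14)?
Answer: 6004/93 ≈ 64.559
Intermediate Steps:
f = -56
k = I*√2 (k = √(-2) = I*√2 ≈ 1.4142*I)
b(m) = -2 + m²
c(R, G) = -8/3 + (-4 + R)/(G + R) (c(R, G) = -8/3 + (R + (-2 + (I*√2)²))/(G + R) = -8/3 + (R + (-2 - 2))/(G + R) = -8/3 + (R - 4)/(G + R) = -8/3 + (-4 + R)/(G + R))
-38*c(f, -6) = -38*(-12 - 8*(-6) - 5*(-56))/(3*(-6 - 56)) = -38*(-12 + 48 + 280)/(3*(-62)) = -38*(-1)*316/(3*62) = -38*(-158/93) = 6004/93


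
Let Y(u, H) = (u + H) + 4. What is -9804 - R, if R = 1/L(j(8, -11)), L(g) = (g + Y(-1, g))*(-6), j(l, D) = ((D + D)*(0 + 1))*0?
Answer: -176471/18 ≈ -9803.9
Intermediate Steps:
Y(u, H) = 4 + H + u (Y(u, H) = (H + u) + 4 = 4 + H + u)
j(l, D) = 0 (j(l, D) = ((2*D)*1)*0 = (2*D)*0 = 0)
L(g) = -18 - 12*g (L(g) = (g + (4 + g - 1))*(-6) = (g + (3 + g))*(-6) = (3 + 2*g)*(-6) = -18 - 12*g)
R = -1/18 (R = 1/(-18 - 12*0) = 1/(-18 + 0) = 1/(-18) = -1/18 ≈ -0.055556)
-9804 - R = -9804 - 1*(-1/18) = -9804 + 1/18 = -176471/18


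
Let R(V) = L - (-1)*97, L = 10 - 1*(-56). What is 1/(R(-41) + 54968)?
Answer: 1/55131 ≈ 1.8139e-5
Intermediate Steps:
L = 66 (L = 10 + 56 = 66)
R(V) = 163 (R(V) = 66 - (-1)*97 = 66 - 1*(-97) = 66 + 97 = 163)
1/(R(-41) + 54968) = 1/(163 + 54968) = 1/55131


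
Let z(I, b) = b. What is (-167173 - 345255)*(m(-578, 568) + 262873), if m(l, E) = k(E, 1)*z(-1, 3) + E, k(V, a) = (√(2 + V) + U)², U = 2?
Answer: -135876945764 - 6149136*√570 ≈ -1.3602e+11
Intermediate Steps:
k(V, a) = (2 + √(2 + V))² (k(V, a) = (√(2 + V) + 2)² = (2 + √(2 + V))²)
m(l, E) = E + 3*(2 + √(2 + E))² (m(l, E) = (2 + √(2 + E))²*3 + E = 3*(2 + √(2 + E))² + E = E + 3*(2 + √(2 + E))²)
(-167173 - 345255)*(m(-578, 568) + 262873) = (-167173 - 345255)*((568 + 3*(2 + √(2 + 568))²) + 262873) = -512428*((568 + 3*(2 + √570)²) + 262873) = -512428*(263441 + 3*(2 + √570)²) = -134994544748 - 1537284*(2 + √570)²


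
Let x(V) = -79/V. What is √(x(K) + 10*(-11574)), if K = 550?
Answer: I*√1400455738/110 ≈ 340.21*I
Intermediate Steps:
√(x(K) + 10*(-11574)) = √(-79/550 + 10*(-11574)) = √(-79*1/550 - 115740) = √(-79/550 - 115740) = √(-63657079/550) = I*√1400455738/110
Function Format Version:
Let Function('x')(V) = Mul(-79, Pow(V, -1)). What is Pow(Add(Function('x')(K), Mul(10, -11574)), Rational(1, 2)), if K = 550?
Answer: Mul(Rational(1, 110), I, Pow(1400455738, Rational(1, 2))) ≈ Mul(340.21, I)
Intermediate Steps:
Pow(Add(Function('x')(K), Mul(10, -11574)), Rational(1, 2)) = Pow(Add(Mul(-79, Pow(550, -1)), Mul(10, -11574)), Rational(1, 2)) = Pow(Add(Mul(-79, Rational(1, 550)), -115740), Rational(1, 2)) = Pow(Add(Rational(-79, 550), -115740), Rational(1, 2)) = Pow(Rational(-63657079, 550), Rational(1, 2)) = Mul(Rational(1, 110), I, Pow(1400455738, Rational(1, 2)))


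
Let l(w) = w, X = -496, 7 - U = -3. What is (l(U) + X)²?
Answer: 236196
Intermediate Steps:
U = 10 (U = 7 - 1*(-3) = 7 + 3 = 10)
(l(U) + X)² = (10 - 496)² = (-486)² = 236196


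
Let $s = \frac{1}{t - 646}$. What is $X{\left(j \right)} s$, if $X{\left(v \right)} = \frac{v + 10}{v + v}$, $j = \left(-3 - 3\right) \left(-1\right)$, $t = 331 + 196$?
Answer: $- \frac{4}{357} \approx -0.011204$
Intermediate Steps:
$t = 527$
$j = 6$ ($j = \left(-6\right) \left(-1\right) = 6$)
$s = - \frac{1}{119}$ ($s = \frac{1}{527 - 646} = \frac{1}{-119} = - \frac{1}{119} \approx -0.0084034$)
$X{\left(v \right)} = \frac{10 + v}{2 v}$
$X{\left(j \right)} s = \frac{10 + 6}{2 \cdot 6} \left(- \frac{1}{119}\right) = \frac{1}{2} \cdot \frac{1}{6} \cdot 16 \left(- \frac{1}{119}\right) = \frac{4}{3} \left(- \frac{1}{119}\right) = - \frac{4}{357}$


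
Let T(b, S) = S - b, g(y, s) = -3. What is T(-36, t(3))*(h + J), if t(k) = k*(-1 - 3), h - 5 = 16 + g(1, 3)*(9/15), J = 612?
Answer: 75744/5 ≈ 15149.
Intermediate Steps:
h = 96/5 (h = 5 + (16 - 27/15) = 5 + (16 - 3*⅗) = 5 + (16 - 9/5) = 5 + 71/5 = 96/5 ≈ 19.200)
t(k) = -4*k (t(k) = k*(-4) = -4*k)
T(-36, t(3))*(h + J) = (-4*3 - 1*(-36))*(96/5 + 612) = (-12 + 36)*(3156/5) = 24*(3156/5) = 75744/5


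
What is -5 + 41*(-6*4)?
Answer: -989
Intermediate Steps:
-5 + 41*(-6*4) = -5 + 41*(-24) = -5 - 984 = -989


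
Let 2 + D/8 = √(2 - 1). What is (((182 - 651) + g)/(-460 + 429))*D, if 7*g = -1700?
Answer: -39864/217 ≈ -183.71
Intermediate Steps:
g = -1700/7 (g = (⅐)*(-1700) = -1700/7 ≈ -242.86)
D = -8 (D = -16 + 8*√(2 - 1) = -16 + 8*√1 = -16 + 8*1 = -16 + 8 = -8)
(((182 - 651) + g)/(-460 + 429))*D = (((182 - 651) - 1700/7)/(-460 + 429))*(-8) = ((-469 - 1700/7)/(-31))*(-8) = -4983/7*(-1/31)*(-8) = (4983/217)*(-8) = -39864/217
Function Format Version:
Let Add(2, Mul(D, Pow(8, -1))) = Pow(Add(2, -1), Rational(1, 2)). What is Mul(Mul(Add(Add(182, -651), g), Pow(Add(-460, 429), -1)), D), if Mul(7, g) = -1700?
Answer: Rational(-39864, 217) ≈ -183.71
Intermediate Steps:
g = Rational(-1700, 7) (g = Mul(Rational(1, 7), -1700) = Rational(-1700, 7) ≈ -242.86)
D = -8 (D = Add(-16, Mul(8, Pow(Add(2, -1), Rational(1, 2)))) = Add(-16, Mul(8, Pow(1, Rational(1, 2)))) = Add(-16, Mul(8, 1)) = Add(-16, 8) = -8)
Mul(Mul(Add(Add(182, -651), g), Pow(Add(-460, 429), -1)), D) = Mul(Mul(Add(Add(182, -651), Rational(-1700, 7)), Pow(Add(-460, 429), -1)), -8) = Mul(Mul(Add(-469, Rational(-1700, 7)), Pow(-31, -1)), -8) = Mul(Mul(Rational(-4983, 7), Rational(-1, 31)), -8) = Mul(Rational(4983, 217), -8) = Rational(-39864, 217)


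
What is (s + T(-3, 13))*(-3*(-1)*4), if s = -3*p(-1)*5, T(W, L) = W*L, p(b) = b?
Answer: -288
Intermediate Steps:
T(W, L) = L*W
s = 15 (s = -3*(-1)*5 = 3*5 = 15)
(s + T(-3, 13))*(-3*(-1)*4) = (15 + 13*(-3))*(-3*(-1)*4) = (15 - 39)*(-1*(-3)*4) = -72*4 = -24*12 = -288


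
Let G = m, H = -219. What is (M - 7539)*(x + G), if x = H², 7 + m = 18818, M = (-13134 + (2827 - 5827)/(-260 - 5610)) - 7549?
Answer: -1106145886808/587 ≈ -1.8844e+9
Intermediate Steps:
M = -12140621/587 (M = (-13134 - 3000/(-5870)) - 7549 = (-13134 - 3000*(-1/5870)) - 7549 = (-13134 + 300/587) - 7549 = -7709358/587 - 7549 = -12140621/587 ≈ -20683.)
m = 18811 (m = -7 + 18818 = 18811)
x = 47961 (x = (-219)² = 47961)
G = 18811
(M - 7539)*(x + G) = (-12140621/587 - 7539)*(47961 + 18811) = -16566014/587*66772 = -1106145886808/587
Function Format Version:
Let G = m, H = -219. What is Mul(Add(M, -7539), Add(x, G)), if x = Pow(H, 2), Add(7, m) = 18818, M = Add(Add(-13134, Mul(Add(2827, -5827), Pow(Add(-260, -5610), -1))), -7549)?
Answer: Rational(-1106145886808, 587) ≈ -1.8844e+9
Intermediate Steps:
M = Rational(-12140621, 587) (M = Add(Add(-13134, Mul(-3000, Pow(-5870, -1))), -7549) = Add(Add(-13134, Mul(-3000, Rational(-1, 5870))), -7549) = Add(Add(-13134, Rational(300, 587)), -7549) = Add(Rational(-7709358, 587), -7549) = Rational(-12140621, 587) ≈ -20683.)
m = 18811 (m = Add(-7, 18818) = 18811)
x = 47961 (x = Pow(-219, 2) = 47961)
G = 18811
Mul(Add(M, -7539), Add(x, G)) = Mul(Add(Rational(-12140621, 587), -7539), Add(47961, 18811)) = Mul(Rational(-16566014, 587), 66772) = Rational(-1106145886808, 587)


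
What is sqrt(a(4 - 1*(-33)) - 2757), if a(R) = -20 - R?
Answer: I*sqrt(2814) ≈ 53.047*I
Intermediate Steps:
sqrt(a(4 - 1*(-33)) - 2757) = sqrt((-20 - (4 - 1*(-33))) - 2757) = sqrt((-20 - (4 + 33)) - 2757) = sqrt((-20 - 1*37) - 2757) = sqrt((-20 - 37) - 2757) = sqrt(-57 - 2757) = sqrt(-2814) = I*sqrt(2814)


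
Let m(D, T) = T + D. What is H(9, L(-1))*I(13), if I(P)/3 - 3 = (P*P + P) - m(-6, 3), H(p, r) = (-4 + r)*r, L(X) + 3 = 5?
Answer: -2256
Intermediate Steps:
L(X) = 2 (L(X) = -3 + 5 = 2)
H(p, r) = r*(-4 + r)
m(D, T) = D + T
I(P) = 18 + 3*P + 3*P² (I(P) = 9 + 3*((P*P + P) - (-6 + 3)) = 9 + 3*((P² + P) - 1*(-3)) = 9 + 3*((P + P²) + 3) = 9 + 3*(3 + P + P²) = 9 + (9 + 3*P + 3*P²) = 18 + 3*P + 3*P²)
H(9, L(-1))*I(13) = (2*(-4 + 2))*(18 + 3*13 + 3*13²) = (2*(-2))*(18 + 39 + 3*169) = -4*(18 + 39 + 507) = -4*564 = -2256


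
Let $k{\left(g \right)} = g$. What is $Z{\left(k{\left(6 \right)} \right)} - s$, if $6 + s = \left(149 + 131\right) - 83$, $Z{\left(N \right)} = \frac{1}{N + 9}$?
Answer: $- \frac{2864}{15} \approx -190.93$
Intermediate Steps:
$Z{\left(N \right)} = \frac{1}{9 + N}$
$s = 191$ ($s = -6 + \left(\left(149 + 131\right) - 83\right) = -6 + \left(280 - 83\right) = -6 + 197 = 191$)
$Z{\left(k{\left(6 \right)} \right)} - s = \frac{1}{9 + 6} - 191 = \frac{1}{15} - 191 = - \frac{2864}{15}$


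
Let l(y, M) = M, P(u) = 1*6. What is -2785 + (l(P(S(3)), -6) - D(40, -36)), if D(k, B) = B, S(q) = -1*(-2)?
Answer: -2755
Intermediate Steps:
S(q) = 2
P(u) = 6
-2785 + (l(P(S(3)), -6) - D(40, -36)) = -2785 + (-6 - 1*(-36)) = -2785 + (-6 + 36) = -2785 + 30 = -2755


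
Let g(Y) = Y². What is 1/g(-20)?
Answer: 1/400 ≈ 0.0025000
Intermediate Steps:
1/g(-20) = 1/((-20)²) = 1/400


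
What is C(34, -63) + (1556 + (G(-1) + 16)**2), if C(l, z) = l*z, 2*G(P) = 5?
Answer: -975/4 ≈ -243.75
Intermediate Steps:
G(P) = 5/2 (G(P) = (1/2)*5 = 5/2)
C(34, -63) + (1556 + (G(-1) + 16)**2) = 34*(-63) + (1556 + (5/2 + 16)**2) = -2142 + (1556 + (37/2)**2) = -2142 + (1556 + 1369/4) = -2142 + 7593/4 = -975/4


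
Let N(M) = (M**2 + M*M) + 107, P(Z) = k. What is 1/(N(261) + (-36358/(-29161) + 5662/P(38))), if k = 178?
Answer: 2595329/353956304474 ≈ 7.3323e-6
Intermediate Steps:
P(Z) = 178
N(M) = 107 + 2*M**2 (N(M) = (M**2 + M**2) + 107 = 2*M**2 + 107 = 107 + 2*M**2)
1/(N(261) + (-36358/(-29161) + 5662/P(38))) = 1/((107 + 2*261**2) + (-36358/(-29161) + 5662/178)) = 1/((107 + 2*68121) + (-36358*(-1/29161) + 5662*(1/178))) = 1/((107 + 136242) + (36358/29161 + 2831/89)) = 1/(136349 + 85790653/2595329) = 1/(353956304474/2595329) = 2595329/353956304474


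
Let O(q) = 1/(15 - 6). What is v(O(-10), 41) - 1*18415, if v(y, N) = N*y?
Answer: -165694/9 ≈ -18410.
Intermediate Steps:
O(q) = ⅑ (O(q) = 1/9 = ⅑)
v(O(-10), 41) - 1*18415 = 41*(⅑) - 1*18415 = 41/9 - 18415 = -165694/9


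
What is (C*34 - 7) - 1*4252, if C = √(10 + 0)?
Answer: -4259 + 34*√10 ≈ -4151.5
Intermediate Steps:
C = √10 ≈ 3.1623
(C*34 - 7) - 1*4252 = (√10*34 - 7) - 1*4252 = (34*√10 - 7) - 4252 = (-7 + 34*√10) - 4252 = -4259 + 34*√10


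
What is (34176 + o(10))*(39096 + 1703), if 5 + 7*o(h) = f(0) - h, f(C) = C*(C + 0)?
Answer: 9759814383/7 ≈ 1.3943e+9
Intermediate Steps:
f(C) = C² (f(C) = C*C = C²)
o(h) = -5/7 - h/7 (o(h) = -5/7 + (0² - h)/7 = -5/7 + (0 - h)/7 = -5/7 + (-h)/7 = -5/7 - h/7)
(34176 + o(10))*(39096 + 1703) = (34176 + (-5/7 - ⅐*10))*(39096 + 1703) = (34176 + (-5/7 - 10/7))*40799 = (34176 - 15/7)*40799 = (239217/7)*40799 = 9759814383/7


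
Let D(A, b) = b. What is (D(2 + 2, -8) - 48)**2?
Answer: 3136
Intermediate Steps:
(D(2 + 2, -8) - 48)**2 = (-8 - 48)**2 = (-56)**2 = 3136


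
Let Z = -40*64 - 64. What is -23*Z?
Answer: 60352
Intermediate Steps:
Z = -2624 (Z = -2560 - 64 = -2624)
-23*Z = -23*(-2624) = 60352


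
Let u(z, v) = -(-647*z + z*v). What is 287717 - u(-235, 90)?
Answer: 418612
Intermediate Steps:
u(z, v) = 647*z - v*z (u(z, v) = -(-647*z + v*z) = 647*z - v*z)
287717 - u(-235, 90) = 287717 - (-235)*(647 - 1*90) = 287717 - (-235)*(647 - 90) = 287717 - (-235)*557 = 287717 - 1*(-130895) = 287717 + 130895 = 418612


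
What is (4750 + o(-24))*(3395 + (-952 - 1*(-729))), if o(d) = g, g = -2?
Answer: 15060656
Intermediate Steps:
o(d) = -2
(4750 + o(-24))*(3395 + (-952 - 1*(-729))) = (4750 - 2)*(3395 + (-952 - 1*(-729))) = 4748*(3395 + (-952 + 729)) = 4748*(3395 - 223) = 4748*3172 = 15060656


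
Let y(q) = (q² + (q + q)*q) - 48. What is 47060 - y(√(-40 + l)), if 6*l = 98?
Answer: 47179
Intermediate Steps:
l = 49/3 (l = (⅙)*98 = 49/3 ≈ 16.333)
y(q) = -48 + 3*q² (y(q) = (q² + (2*q)*q) - 48 = (q² + 2*q²) - 48 = 3*q² - 48 = -48 + 3*q²)
47060 - y(√(-40 + l)) = 47060 - (-48 + 3*(√(-40 + 49/3))²) = 47060 - (-48 + 3*(√(-71/3))²) = 47060 - (-48 + 3*(I*√213/3)²) = 47060 - (-48 + 3*(-71/3)) = 47060 - (-48 - 71) = 47060 - 1*(-119) = 47060 + 119 = 47179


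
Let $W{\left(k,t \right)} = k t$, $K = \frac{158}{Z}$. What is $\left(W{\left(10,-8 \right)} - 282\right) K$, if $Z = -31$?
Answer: $\frac{57196}{31} \approx 1845.0$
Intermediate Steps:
$K = - \frac{158}{31}$ ($K = \frac{158}{-31} = 158 \left(- \frac{1}{31}\right) = - \frac{158}{31} \approx -5.0968$)
$\left(W{\left(10,-8 \right)} - 282\right) K = \left(10 \left(-8\right) - 282\right) \left(- \frac{158}{31}\right) = \left(-80 - 282\right) \left(- \frac{158}{31}\right) = \left(-362\right) \left(- \frac{158}{31}\right) = \frac{57196}{31}$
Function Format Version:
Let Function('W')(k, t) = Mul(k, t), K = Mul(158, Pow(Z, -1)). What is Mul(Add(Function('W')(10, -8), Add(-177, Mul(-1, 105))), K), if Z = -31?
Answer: Rational(57196, 31) ≈ 1845.0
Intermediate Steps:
K = Rational(-158, 31) (K = Mul(158, Pow(-31, -1)) = Mul(158, Rational(-1, 31)) = Rational(-158, 31) ≈ -5.0968)
Mul(Add(Function('W')(10, -8), Add(-177, Mul(-1, 105))), K) = Mul(Add(Mul(10, -8), Add(-177, Mul(-1, 105))), Rational(-158, 31)) = Mul(Add(-80, Add(-177, -105)), Rational(-158, 31)) = Mul(Add(-80, -282), Rational(-158, 31)) = Mul(-362, Rational(-158, 31)) = Rational(57196, 31)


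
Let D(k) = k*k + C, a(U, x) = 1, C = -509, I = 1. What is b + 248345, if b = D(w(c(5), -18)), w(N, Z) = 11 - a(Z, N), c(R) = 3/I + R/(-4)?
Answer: 247936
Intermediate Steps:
c(R) = 3 - R/4 (c(R) = 3/1 + R/(-4) = 3*1 + R*(-¼) = 3 - R/4)
w(N, Z) = 10 (w(N, Z) = 11 - 1*1 = 11 - 1 = 10)
D(k) = -509 + k² (D(k) = k*k - 509 = k² - 509 = -509 + k²)
b = -409 (b = -509 + 10² = -509 + 100 = -409)
b + 248345 = -409 + 248345 = 247936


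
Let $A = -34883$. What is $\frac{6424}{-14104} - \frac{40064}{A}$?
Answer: $\frac{42621783}{61498729} \approx 0.69305$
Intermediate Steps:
$\frac{6424}{-14104} - \frac{40064}{A} = \frac{6424}{-14104} - \frac{40064}{-34883} = 6424 \left(- \frac{1}{14104}\right) - - \frac{40064}{34883} = - \frac{803}{1763} + \frac{40064}{34883} = \frac{42621783}{61498729}$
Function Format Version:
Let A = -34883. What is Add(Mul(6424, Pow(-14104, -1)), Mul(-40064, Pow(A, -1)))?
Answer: Rational(42621783, 61498729) ≈ 0.69305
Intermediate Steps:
Add(Mul(6424, Pow(-14104, -1)), Mul(-40064, Pow(A, -1))) = Add(Mul(6424, Pow(-14104, -1)), Mul(-40064, Pow(-34883, -1))) = Add(Mul(6424, Rational(-1, 14104)), Mul(-40064, Rational(-1, 34883))) = Add(Rational(-803, 1763), Rational(40064, 34883)) = Rational(42621783, 61498729)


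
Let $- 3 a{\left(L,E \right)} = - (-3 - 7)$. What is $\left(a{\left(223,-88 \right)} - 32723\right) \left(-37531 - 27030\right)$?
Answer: $\frac{6338534419}{3} \approx 2.1128 \cdot 10^{9}$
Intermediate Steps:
$a{\left(L,E \right)} = - \frac{10}{3}$ ($a{\left(L,E \right)} = - \frac{\left(-1\right) \left(-3 - 7\right)}{3} = - \frac{\left(-1\right) \left(-10\right)}{3} = \left(- \frac{1}{3}\right) 10 = - \frac{10}{3}$)
$\left(a{\left(223,-88 \right)} - 32723\right) \left(-37531 - 27030\right) = \left(- \frac{10}{3} - 32723\right) \left(-37531 - 27030\right) = \left(- \frac{98179}{3}\right) \left(-64561\right) = \frac{6338534419}{3}$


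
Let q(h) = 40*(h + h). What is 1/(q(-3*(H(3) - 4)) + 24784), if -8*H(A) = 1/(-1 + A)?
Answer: 1/25759 ≈ 3.8821e-5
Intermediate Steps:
H(A) = -1/(8*(-1 + A))
q(h) = 80*h (q(h) = 40*(2*h) = 80*h)
1/(q(-3*(H(3) - 4)) + 24784) = 1/(80*(-3*(-1/(-8 + 8*3) - 4)) + 24784) = 1/(80*(-3*(-1/(-8 + 24) - 4)) + 24784) = 1/(80*(-3*(-1/16 - 4)) + 24784) = 1/(80*(-3*(-65/16)) + 24784) = 1/(80*(195/16) + 24784) = 1/(975 + 24784) = 1/25759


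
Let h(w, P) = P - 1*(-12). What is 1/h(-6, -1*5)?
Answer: ⅐ ≈ 0.14286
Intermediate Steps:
h(w, P) = 12 + P (h(w, P) = P + 12 = 12 + P)
1/h(-6, -1*5) = 1/(12 - 1*5) = 1/(12 - 5) = 1/7 = ⅐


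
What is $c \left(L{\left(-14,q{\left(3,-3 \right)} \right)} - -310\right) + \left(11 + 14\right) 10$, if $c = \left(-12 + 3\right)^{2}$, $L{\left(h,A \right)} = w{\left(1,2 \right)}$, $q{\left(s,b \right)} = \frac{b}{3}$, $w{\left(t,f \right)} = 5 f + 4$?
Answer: $26494$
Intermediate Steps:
$w{\left(t,f \right)} = 4 + 5 f$
$q{\left(s,b \right)} = \frac{b}{3}$ ($q{\left(s,b \right)} = b \frac{1}{3} = \frac{b}{3}$)
$L{\left(h,A \right)} = 14$ ($L{\left(h,A \right)} = 4 + 5 \cdot 2 = 4 + 10 = 14$)
$c = 81$ ($c = \left(-9\right)^{2} = 81$)
$c \left(L{\left(-14,q{\left(3,-3 \right)} \right)} - -310\right) + \left(11 + 14\right) 10 = 81 \left(14 - -310\right) + \left(11 + 14\right) 10 = 81 \left(14 + 310\right) + 25 \cdot 10 = 81 \cdot 324 + 250 = 26244 + 250 = 26494$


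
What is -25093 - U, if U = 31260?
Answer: -56353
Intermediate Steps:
-25093 - U = -25093 - 1*31260 = -25093 - 31260 = -56353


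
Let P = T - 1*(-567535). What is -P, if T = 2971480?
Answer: -3539015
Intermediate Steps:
P = 3539015 (P = 2971480 - 1*(-567535) = 2971480 + 567535 = 3539015)
-P = -1*3539015 = -3539015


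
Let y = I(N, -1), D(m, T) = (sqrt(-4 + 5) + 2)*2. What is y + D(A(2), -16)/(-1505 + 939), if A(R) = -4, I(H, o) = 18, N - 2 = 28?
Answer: 5091/283 ≈ 17.989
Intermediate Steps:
N = 30 (N = 2 + 28 = 30)
D(m, T) = 6 (D(m, T) = (sqrt(1) + 2)*2 = (1 + 2)*2 = 3*2 = 6)
y = 18
y + D(A(2), -16)/(-1505 + 939) = 18 + 6/(-1505 + 939) = 18 + 6/(-566) = 18 - 1/566*6 = 18 - 3/283 = 5091/283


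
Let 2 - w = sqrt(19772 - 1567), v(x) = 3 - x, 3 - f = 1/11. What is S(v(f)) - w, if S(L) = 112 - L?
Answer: 1209/11 + sqrt(18205) ≈ 244.83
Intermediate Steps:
f = 32/11 (f = 3 - 1/11 = 32/11 ≈ 2.9091)
w = 2 - sqrt(18205) (w = 2 - sqrt(19772 - 1567) = 2 - sqrt(18205) ≈ -132.93)
S(v(f)) - w = (112 - (3 - 1*32/11)) - (2 - sqrt(18205)) = (112 - (3 - 32/11)) + (-2 + sqrt(18205)) = (112 - 1*1/11) + (-2 + sqrt(18205)) = (112 - 1/11) + (-2 + sqrt(18205)) = 1231/11 + (-2 + sqrt(18205)) = 1209/11 + sqrt(18205)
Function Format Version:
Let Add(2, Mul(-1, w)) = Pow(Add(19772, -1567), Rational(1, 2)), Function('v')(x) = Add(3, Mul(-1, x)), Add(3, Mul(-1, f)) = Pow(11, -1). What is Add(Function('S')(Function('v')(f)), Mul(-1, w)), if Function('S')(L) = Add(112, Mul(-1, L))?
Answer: Add(Rational(1209, 11), Pow(18205, Rational(1, 2))) ≈ 244.83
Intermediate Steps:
f = Rational(32, 11) (f = Add(3, Mul(-1, Pow(11, -1))) = Add(3, Mul(-1, Rational(1, 11))) = Add(3, Rational(-1, 11)) = Rational(32, 11) ≈ 2.9091)
w = Add(2, Mul(-1, Pow(18205, Rational(1, 2)))) (w = Add(2, Mul(-1, Pow(Add(19772, -1567), Rational(1, 2)))) = Add(2, Mul(-1, Pow(18205, Rational(1, 2)))) ≈ -132.93)
Add(Function('S')(Function('v')(f)), Mul(-1, w)) = Add(Add(112, Mul(-1, Add(3, Mul(-1, Rational(32, 11))))), Mul(-1, Add(2, Mul(-1, Pow(18205, Rational(1, 2)))))) = Add(Add(112, Mul(-1, Add(3, Rational(-32, 11)))), Add(-2, Pow(18205, Rational(1, 2)))) = Add(Add(112, Mul(-1, Rational(1, 11))), Add(-2, Pow(18205, Rational(1, 2)))) = Add(Add(112, Rational(-1, 11)), Add(-2, Pow(18205, Rational(1, 2)))) = Add(Rational(1231, 11), Add(-2, Pow(18205, Rational(1, 2)))) = Add(Rational(1209, 11), Pow(18205, Rational(1, 2)))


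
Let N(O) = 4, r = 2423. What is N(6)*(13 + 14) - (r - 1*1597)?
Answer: -718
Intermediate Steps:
N(6)*(13 + 14) - (r - 1*1597) = 4*(13 + 14) - (2423 - 1*1597) = 4*27 - (2423 - 1597) = 108 - 1*826 = 108 - 826 = -718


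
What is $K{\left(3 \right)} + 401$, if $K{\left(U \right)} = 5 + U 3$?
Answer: $415$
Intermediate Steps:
$K{\left(U \right)} = 5 + 3 U$
$K{\left(3 \right)} + 401 = \left(5 + 3 \cdot 3\right) + 401 = \left(5 + 9\right) + 401 = 14 + 401 = 415$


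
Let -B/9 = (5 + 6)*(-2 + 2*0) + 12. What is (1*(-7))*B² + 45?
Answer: -56655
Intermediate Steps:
B = 90 (B = -9*((5 + 6)*(-2 + 2*0) + 12) = -9*(11*(-2 + 0) + 12) = -9*(11*(-2) + 12) = -9*(-22 + 12) = -9*(-10) = 90)
(1*(-7))*B² + 45 = (1*(-7))*90² + 45 = -7*8100 + 45 = -56700 + 45 = -56655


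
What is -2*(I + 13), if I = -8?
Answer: -10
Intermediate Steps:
-2*(I + 13) = -2*(-8 + 13) = -2*5 = -10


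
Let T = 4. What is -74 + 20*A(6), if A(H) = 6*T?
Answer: 406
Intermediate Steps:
A(H) = 24 (A(H) = 6*4 = 24)
-74 + 20*A(6) = -74 + 20*24 = -74 + 480 = 406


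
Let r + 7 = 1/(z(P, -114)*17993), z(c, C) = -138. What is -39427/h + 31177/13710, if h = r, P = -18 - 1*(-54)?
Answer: 1342731447500083/238296786690 ≈ 5634.7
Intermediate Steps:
P = 36 (P = -18 + 54 = 36)
r = -17381239/2483034 (r = -7 + 1/(-138*17993) = -7 - 1/138*1/17993 = -7 - 1/2483034 = -17381239/2483034 ≈ -7.0000)
h = -17381239/2483034 ≈ -7.0000
-39427/h + 31177/13710 = -39427/(-17381239/2483034) + 31177/13710 = -39427*(-2483034/17381239) + 31177*(1/13710) = 97898581518/17381239 + 31177/13710 = 1342731447500083/238296786690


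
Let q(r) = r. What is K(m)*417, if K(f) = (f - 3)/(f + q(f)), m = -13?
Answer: 3336/13 ≈ 256.62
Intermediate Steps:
K(f) = (-3 + f)/(2*f) (K(f) = (f - 3)/(f + f) = (-3 + f)/((2*f)) = (-3 + f)*(1/(2*f)) = (-3 + f)/(2*f))
K(m)*417 = ((½)*(-3 - 13)/(-13))*417 = ((½)*(-1/13)*(-16))*417 = (8/13)*417 = 3336/13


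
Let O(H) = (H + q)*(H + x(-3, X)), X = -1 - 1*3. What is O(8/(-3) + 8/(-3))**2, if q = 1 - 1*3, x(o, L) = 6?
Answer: 1936/81 ≈ 23.901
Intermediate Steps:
X = -4 (X = -1 - 3 = -4)
q = -2 (q = 1 - 3 = -2)
O(H) = (-2 + H)*(6 + H) (O(H) = (H - 2)*(H + 6) = (-2 + H)*(6 + H))
O(8/(-3) + 8/(-3))**2 = (-12 + (8/(-3) + 8/(-3))**2 + 4*(8/(-3) + 8/(-3)))**2 = (-12 + (8*(-1/3) + 8*(-1/3))**2 + 4*(8*(-1/3) + 8*(-1/3)))**2 = (-12 + (-8/3 - 8/3)**2 + 4*(-8/3 - 8/3))**2 = (-12 + (-16/3)**2 + 4*(-16/3))**2 = (-12 + 256/9 - 64/3)**2 = (-44/9)**2 = 1936/81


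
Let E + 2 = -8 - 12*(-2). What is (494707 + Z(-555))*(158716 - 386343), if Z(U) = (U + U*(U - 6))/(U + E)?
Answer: -60850544154749/541 ≈ -1.1248e+11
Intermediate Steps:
E = 14 (E = -2 + (-8 - 12*(-2)) = -2 + (-8 + 24) = -2 + 16 = 14)
Z(U) = (U + U*(-6 + U))/(14 + U) (Z(U) = (U + U*(U - 6))/(U + 14) = (U + U*(-6 + U))/(14 + U))
(494707 + Z(-555))*(158716 - 386343) = (494707 - 555*(-5 - 555)/(14 - 555))*(158716 - 386343) = (494707 - 555*(-560)/(-541))*(-227627) = (494707 - 555*(-1/541)*(-560))*(-227627) = (494707 - 310800/541)*(-227627) = (267325687/541)*(-227627) = -60850544154749/541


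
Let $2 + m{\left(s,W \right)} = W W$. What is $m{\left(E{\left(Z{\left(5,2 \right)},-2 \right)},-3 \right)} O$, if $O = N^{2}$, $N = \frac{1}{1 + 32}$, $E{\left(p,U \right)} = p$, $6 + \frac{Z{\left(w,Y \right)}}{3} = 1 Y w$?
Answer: $\frac{7}{1089} \approx 0.0064279$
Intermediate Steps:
$Z{\left(w,Y \right)} = -18 + 3 Y w$ ($Z{\left(w,Y \right)} = -18 + 3 \cdot 1 Y w = -18 + 3 Y w$)
$N = \frac{1}{33} \approx 0.030303$
$m{\left(s,W \right)} = -2 + W^{2}$ ($m{\left(s,W \right)} = -2 + W W = -2 + W^{2}$)
$O = \frac{1}{1089}$ ($O = \left(\frac{1}{33}\right)^{2} = \frac{1}{1089} \approx 0.00091827$)
$m{\left(E{\left(Z{\left(5,2 \right)},-2 \right)},-3 \right)} O = \left(-2 + \left(-3\right)^{2}\right) \frac{1}{1089} = \left(-2 + 9\right) \frac{1}{1089} = 7 \cdot \frac{1}{1089} = \frac{7}{1089}$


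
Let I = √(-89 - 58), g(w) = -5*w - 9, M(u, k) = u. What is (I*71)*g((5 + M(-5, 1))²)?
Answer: -4473*I*√3 ≈ -7747.5*I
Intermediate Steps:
g(w) = -9 - 5*w
I = 7*I*√3 (I = √(-147) = 7*I*√3 ≈ 12.124*I)
(I*71)*g((5 + M(-5, 1))²) = ((7*I*√3)*71)*(-9 - 5*(5 - 5)²) = (497*I*√3)*(-9 - 5*0²) = (497*I*√3)*(-9 - 5*0) = (497*I*√3)*(-9 + 0) = (497*I*√3)*(-9) = -4473*I*√3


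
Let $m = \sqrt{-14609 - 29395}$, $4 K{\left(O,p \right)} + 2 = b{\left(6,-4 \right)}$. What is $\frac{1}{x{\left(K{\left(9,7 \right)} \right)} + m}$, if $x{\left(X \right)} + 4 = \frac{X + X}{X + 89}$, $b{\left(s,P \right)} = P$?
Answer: $- \frac{61775}{674060468} - \frac{30625 i \sqrt{11001}}{674060468} \approx -9.1646 \cdot 10^{-5} - 0.0047653 i$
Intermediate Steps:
$K{\left(O,p \right)} = - \frac{3}{2}$ ($K{\left(O,p \right)} = - \frac{1}{2} + \frac{1}{4} \left(-4\right) = - \frac{1}{2} - 1 = - \frac{3}{2}$)
$x{\left(X \right)} = -4 + \frac{2 X}{89 + X}$ ($x{\left(X \right)} = -4 + \frac{X + X}{X + 89} = -4 + \frac{2 X}{89 + X}$)
$m = 2 i \sqrt{11001}$ ($m = \sqrt{-44004} = 2 i \sqrt{11001} \approx 209.77 i$)
$\frac{1}{x{\left(K{\left(9,7 \right)} \right)} + m} = \frac{1}{\frac{2 \left(-178 - - \frac{3}{2}\right)}{89 - \frac{3}{2}} + 2 i \sqrt{11001}} = \frac{1}{\frac{2 \left(-178 + \frac{3}{2}\right)}{\frac{175}{2}} + 2 i \sqrt{11001}} = \frac{1}{2 \cdot \frac{2}{175} \left(- \frac{353}{2}\right) + 2 i \sqrt{11001}} = \frac{1}{- \frac{706}{175} + 2 i \sqrt{11001}}$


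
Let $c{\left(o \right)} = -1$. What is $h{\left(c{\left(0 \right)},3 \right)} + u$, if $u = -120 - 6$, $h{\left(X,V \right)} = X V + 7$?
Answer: $-122$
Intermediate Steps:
$h{\left(X,V \right)} = 7 + V X$ ($h{\left(X,V \right)} = V X + 7 = 7 + V X$)
$u = -126$
$h{\left(c{\left(0 \right)},3 \right)} + u = \left(7 + 3 \left(-1\right)\right) - 126 = \left(7 - 3\right) - 126 = 4 - 126 = -122$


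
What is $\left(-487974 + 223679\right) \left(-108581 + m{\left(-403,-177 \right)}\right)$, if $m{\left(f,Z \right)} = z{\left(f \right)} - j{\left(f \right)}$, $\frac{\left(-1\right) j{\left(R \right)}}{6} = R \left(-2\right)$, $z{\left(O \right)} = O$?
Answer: $27525795660$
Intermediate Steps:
$j{\left(R \right)} = 12 R$ ($j{\left(R \right)} = - 6 R \left(-2\right) = - 6 \left(- 2 R\right) = 12 R$)
$m{\left(f,Z \right)} = - 11 f$ ($m{\left(f,Z \right)} = f - 12 f = - 11 f$)
$\left(-487974 + 223679\right) \left(-108581 + m{\left(-403,-177 \right)}\right) = \left(-487974 + 223679\right) \left(-108581 - -4433\right) = - 264295 \left(-108581 + 4433\right) = \left(-264295\right) \left(-104148\right) = 27525795660$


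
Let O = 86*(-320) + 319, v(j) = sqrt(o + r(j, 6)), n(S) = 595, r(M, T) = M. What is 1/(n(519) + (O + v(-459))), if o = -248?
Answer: -26606/707879943 - I*sqrt(707)/707879943 ≈ -3.7585e-5 - 3.7562e-8*I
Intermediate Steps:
v(j) = sqrt(-248 + j)
O = -27201 (O = -27520 + 319 = -27201)
1/(n(519) + (O + v(-459))) = 1/(595 + (-27201 + sqrt(-248 - 459))) = 1/(595 + (-27201 + sqrt(-707))) = 1/(595 + (-27201 + I*sqrt(707))) = 1/(-26606 + I*sqrt(707))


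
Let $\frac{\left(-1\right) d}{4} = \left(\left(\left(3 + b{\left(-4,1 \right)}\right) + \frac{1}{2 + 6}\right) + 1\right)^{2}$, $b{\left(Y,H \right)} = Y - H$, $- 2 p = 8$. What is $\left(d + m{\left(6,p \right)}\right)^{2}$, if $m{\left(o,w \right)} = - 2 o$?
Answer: $\frac{58081}{256} \approx 226.88$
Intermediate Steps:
$p = -4$ ($p = \left(- \frac{1}{2}\right) 8 = -4$)
$d = - \frac{49}{16}$ ($d = - 4 \left(\left(\left(3 - 5\right) + \frac{1}{2 + 6}\right) + 1\right)^{2} = - 4 \left(\left(\left(3 - 5\right) + \frac{1}{8}\right) + 1\right)^{2} = - 4 \left(\left(-2 + \frac{1}{8}\right) + 1\right)^{2} = - 4 \left(- \frac{15}{8} + 1\right)^{2} = - 4 \left(- \frac{7}{8}\right)^{2} = \left(-4\right) \frac{49}{64} = - \frac{49}{16} \approx -3.0625$)
$\left(d + m{\left(6,p \right)}\right)^{2} = \left(- \frac{49}{16} - 12\right)^{2} = \left(- \frac{241}{16}\right)^{2} = \frac{58081}{256}$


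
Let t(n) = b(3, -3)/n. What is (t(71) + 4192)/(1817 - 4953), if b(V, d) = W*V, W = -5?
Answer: -297617/222656 ≈ -1.3367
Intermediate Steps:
b(V, d) = -5*V
t(n) = -15/n (t(n) = (-5*3)/n = -15/n)
(t(71) + 4192)/(1817 - 4953) = (-15/71 + 4192)/(1817 - 4953) = (-15*1/71 + 4192)/(-3136) = (-15/71 + 4192)*(-1/3136) = (297617/71)*(-1/3136) = -297617/222656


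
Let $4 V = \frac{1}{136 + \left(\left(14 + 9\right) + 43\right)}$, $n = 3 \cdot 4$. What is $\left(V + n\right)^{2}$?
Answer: $\frac{94031809}{652864} \approx 144.03$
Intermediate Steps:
$n = 12$
$V = \frac{1}{808}$ ($V = \frac{1}{4 \left(136 + \left(\left(14 + 9\right) + 43\right)\right)} = \frac{1}{4 \left(136 + \left(23 + 43\right)\right)} = \frac{1}{4 \left(136 + 66\right)} = \frac{1}{4 \cdot 202} = \frac{1}{4} \cdot \frac{1}{202} = \frac{1}{808} \approx 0.0012376$)
$\left(V + n\right)^{2} = \left(\frac{1}{808} + 12\right)^{2} = \left(\frac{9697}{808}\right)^{2} = \frac{94031809}{652864}$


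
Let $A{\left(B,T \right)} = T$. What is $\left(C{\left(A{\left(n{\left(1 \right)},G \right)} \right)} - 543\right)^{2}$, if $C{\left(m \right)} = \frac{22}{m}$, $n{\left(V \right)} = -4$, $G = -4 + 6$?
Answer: $283024$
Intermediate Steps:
$G = 2$
$\left(C{\left(A{\left(n{\left(1 \right)},G \right)} \right)} - 543\right)^{2} = \left(\frac{22}{2} - 543\right)^{2} = \left(22 \cdot \frac{1}{2} - 543\right)^{2} = \left(11 - 543\right)^{2} = \left(-532\right)^{2} = 283024$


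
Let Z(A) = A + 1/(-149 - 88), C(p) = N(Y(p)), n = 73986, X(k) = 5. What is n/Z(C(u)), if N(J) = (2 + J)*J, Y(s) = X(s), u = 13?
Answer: 797031/377 ≈ 2114.1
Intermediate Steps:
Y(s) = 5
N(J) = J*(2 + J)
C(p) = 35 (C(p) = 5*(2 + 5) = 5*7 = 35)
Z(A) = -1/237 + A (Z(A) = A + 1/(-237) = A - 1/237 = -1/237 + A)
n/Z(C(u)) = 73986/(-1/237 + 35) = 73986/(8294/237) = 73986*(237/8294) = 797031/377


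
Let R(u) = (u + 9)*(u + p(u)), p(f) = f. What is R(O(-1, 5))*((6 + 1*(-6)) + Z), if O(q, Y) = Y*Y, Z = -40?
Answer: -68000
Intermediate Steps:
O(q, Y) = Y²
R(u) = 2*u*(9 + u) (R(u) = (u + 9)*(u + u) = (9 + u)*(2*u) = 2*u*(9 + u))
R(O(-1, 5))*((6 + 1*(-6)) + Z) = (2*5²*(9 + 5²))*((6 + 1*(-6)) - 40) = (2*25*(9 + 25))*((6 - 6) - 40) = (2*25*34)*(0 - 40) = 1700*(-40) = -68000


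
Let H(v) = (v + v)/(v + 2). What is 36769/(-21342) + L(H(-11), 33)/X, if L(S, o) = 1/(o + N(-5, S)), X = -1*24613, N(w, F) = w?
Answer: -12669946229/7354069044 ≈ -1.7228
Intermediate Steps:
H(v) = 2*v/(2 + v) (H(v) = (2*v)/(2 + v) = 2*v/(2 + v))
X = -24613
L(S, o) = 1/(-5 + o) (L(S, o) = 1/(o - 5) = 1/(-5 + o))
36769/(-21342) + L(H(-11), 33)/X = 36769/(-21342) + 1/((-5 + 33)*(-24613)) = 36769*(-1/21342) - 1/24613/28 = -36769/21342 + (1/28)*(-1/24613) = -36769/21342 - 1/689164 = -12669946229/7354069044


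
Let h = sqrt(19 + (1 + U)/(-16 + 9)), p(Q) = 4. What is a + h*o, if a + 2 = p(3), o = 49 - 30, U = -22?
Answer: 2 + 19*sqrt(22) ≈ 91.118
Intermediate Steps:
o = 19
a = 2 (a = -2 + 4 = 2)
h = sqrt(22) (h = sqrt(19 + (1 - 22)/(-16 + 9)) = sqrt(19 - 21/(-7)) = sqrt(19 - 21*(-1/7)) = sqrt(19 + 3) = sqrt(22) ≈ 4.6904)
a + h*o = 2 + sqrt(22)*19 = 2 + 19*sqrt(22)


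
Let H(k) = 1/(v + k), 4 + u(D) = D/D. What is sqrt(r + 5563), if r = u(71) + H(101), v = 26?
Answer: sqrt(89677367)/127 ≈ 74.565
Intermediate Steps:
u(D) = -3 (u(D) = -4 + D/D = -4 + 1 = -3)
H(k) = 1/(26 + k)
r = -380/127 (r = -3 + 1/(26 + 101) = -3 + 1/127 = -380/127 ≈ -2.9921)
sqrt(r + 5563) = sqrt(-380/127 + 5563) = sqrt(706121/127) = sqrt(89677367)/127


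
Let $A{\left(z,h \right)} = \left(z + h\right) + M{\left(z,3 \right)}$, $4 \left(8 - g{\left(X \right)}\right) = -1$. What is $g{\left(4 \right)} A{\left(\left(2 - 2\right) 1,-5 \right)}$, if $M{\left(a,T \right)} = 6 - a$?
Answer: $\frac{33}{4} \approx 8.25$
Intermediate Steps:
$g{\left(X \right)} = \frac{33}{4}$ ($g{\left(X \right)} = 8 - - \frac{1}{4} = 8 + \frac{1}{4} = \frac{33}{4}$)
$A{\left(z,h \right)} = 6 + h$ ($A{\left(z,h \right)} = \left(z + h\right) - \left(-6 + z\right) = \left(h + z\right) - \left(-6 + z\right) = 6 + h$)
$g{\left(4 \right)} A{\left(\left(2 - 2\right) 1,-5 \right)} = \frac{33 \left(6 - 5\right)}{4} = \frac{33}{4} \cdot 1 = \frac{33}{4}$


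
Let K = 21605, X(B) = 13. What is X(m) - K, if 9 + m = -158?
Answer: -21592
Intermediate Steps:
m = -167 (m = -9 - 158 = -167)
X(m) - K = 13 - 1*21605 = 13 - 21605 = -21592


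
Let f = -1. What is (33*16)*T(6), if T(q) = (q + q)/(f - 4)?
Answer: -6336/5 ≈ -1267.2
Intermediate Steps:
T(q) = -2*q/5 (T(q) = (q + q)/(-1 - 4) = (2*q)/(-5) = (2*q)*(-⅕) = -2*q/5)
(33*16)*T(6) = (33*16)*(-⅖*6) = 528*(-12/5) = -6336/5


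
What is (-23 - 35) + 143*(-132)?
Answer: -18934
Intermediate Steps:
(-23 - 35) + 143*(-132) = -58 - 18876 = -18934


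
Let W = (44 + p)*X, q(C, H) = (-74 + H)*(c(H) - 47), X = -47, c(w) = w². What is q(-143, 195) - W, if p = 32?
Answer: 4598910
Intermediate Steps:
q(C, H) = (-74 + H)*(-47 + H²) (q(C, H) = (-74 + H)*(H² - 47) = (-74 + H)*(-47 + H²))
W = -3572 (W = (44 + 32)*(-47) = 76*(-47) = -3572)
q(-143, 195) - W = (3478 + 195³ - 74*195² - 47*195) - 1*(-3572) = (3478 + 7414875 - 74*38025 - 9165) + 3572 = (3478 + 7414875 - 2813850 - 9165) + 3572 = 4595338 + 3572 = 4598910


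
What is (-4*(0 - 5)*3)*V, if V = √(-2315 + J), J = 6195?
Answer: 120*√970 ≈ 3737.4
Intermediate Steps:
V = 2*√970 (V = √(-2315 + 6195) = √3880 = 2*√970 ≈ 62.290)
(-4*(0 - 5)*3)*V = (-4*(0 - 5)*3)*(2*√970) = (-4*(-5)*3)*(2*√970) = (20*3)*(2*√970) = 60*(2*√970) = 120*√970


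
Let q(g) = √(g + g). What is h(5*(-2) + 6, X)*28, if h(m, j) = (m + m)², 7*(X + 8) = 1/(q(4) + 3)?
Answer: 1792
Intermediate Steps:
q(g) = √2*√g (q(g) = √(2*g) = √2*√g)
X = -8 + 1/(7*(3 + 2*√2)) (X = -8 + 1/(7*(√2*√4 + 3)) = -8 + 1/(7*(√2*2 + 3)) = -8 + 1/(7*(2*√2 + 3)) = -8 + 1/(7*(3 + 2*√2)) ≈ -7.9755)
h(m, j) = 4*m² (h(m, j) = (2*m)² = 4*m²)
h(5*(-2) + 6, X)*28 = (4*(5*(-2) + 6)²)*28 = (4*(-10 + 6)²)*28 = (4*(-4)²)*28 = (4*16)*28 = 64*28 = 1792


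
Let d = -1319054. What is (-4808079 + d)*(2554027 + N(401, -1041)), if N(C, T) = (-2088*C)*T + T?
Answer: -5356154592420602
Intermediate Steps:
N(C, T) = T - 2088*C*T (N(C, T) = -2088*C*T + T = T - 2088*C*T)
(-4808079 + d)*(2554027 + N(401, -1041)) = (-4808079 - 1319054)*(2554027 - 1041*(1 - 2088*401)) = -6127133*(2554027 - 1041*(1 - 837288)) = -6127133*(2554027 - 1041*(-837287)) = -6127133*(2554027 + 871615767) = -6127133*874169794 = -5356154592420602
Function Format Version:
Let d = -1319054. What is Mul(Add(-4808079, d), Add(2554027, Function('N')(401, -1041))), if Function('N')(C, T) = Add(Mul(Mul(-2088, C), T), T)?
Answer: -5356154592420602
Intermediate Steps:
Function('N')(C, T) = Add(T, Mul(-2088, C, T)) (Function('N')(C, T) = Add(Mul(-2088, C, T), T) = Add(T, Mul(-2088, C, T)))
Mul(Add(-4808079, d), Add(2554027, Function('N')(401, -1041))) = Mul(Add(-4808079, -1319054), Add(2554027, Mul(-1041, Add(1, Mul(-2088, 401))))) = Mul(-6127133, Add(2554027, Mul(-1041, Add(1, -837288)))) = Mul(-6127133, Add(2554027, Mul(-1041, -837287))) = Mul(-6127133, Add(2554027, 871615767)) = Mul(-6127133, 874169794) = -5356154592420602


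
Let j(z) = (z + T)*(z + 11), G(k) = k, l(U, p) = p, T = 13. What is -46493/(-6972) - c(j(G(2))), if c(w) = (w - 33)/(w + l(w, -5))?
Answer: 3852103/662340 ≈ 5.8159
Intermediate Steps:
j(z) = (11 + z)*(13 + z) (j(z) = (z + 13)*(z + 11) = (13 + z)*(11 + z) = (11 + z)*(13 + z))
c(w) = (-33 + w)/(-5 + w) (c(w) = (w - 33)/(w - 5) = (-33 + w)/(-5 + w))
-46493/(-6972) - c(j(G(2))) = -46493/(-6972) - (-33 + (143 + 2**2 + 24*2))/(-5 + (143 + 2**2 + 24*2)) = -46493*(-1/6972) - (-33 + (143 + 4 + 48))/(-5 + (143 + 4 + 48)) = 46493/6972 - (-33 + 195)/(-5 + 195) = 46493/6972 - 162/190 = 46493/6972 - 1*81/95 = 46493/6972 - 81/95 = 3852103/662340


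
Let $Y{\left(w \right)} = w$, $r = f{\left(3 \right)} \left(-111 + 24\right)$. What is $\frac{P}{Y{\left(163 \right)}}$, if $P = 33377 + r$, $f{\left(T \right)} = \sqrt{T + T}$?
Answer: $\frac{33377}{163} - \frac{87 \sqrt{6}}{163} \approx 203.46$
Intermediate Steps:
$f{\left(T \right)} = \sqrt{2} \sqrt{T}$ ($f{\left(T \right)} = \sqrt{2 T} = \sqrt{2} \sqrt{T}$)
$r = - 87 \sqrt{6}$ ($r = \sqrt{2} \sqrt{3} \left(-111 + 24\right) = \sqrt{6} \left(-87\right) = - 87 \sqrt{6} \approx -213.11$)
$P = 33377 - 87 \sqrt{6} \approx 33164.0$
$\frac{P}{Y{\left(163 \right)}} = \frac{33377 - 87 \sqrt{6}}{163} = \left(33377 - 87 \sqrt{6}\right) \frac{1}{163} = \frac{33377}{163} - \frac{87 \sqrt{6}}{163}$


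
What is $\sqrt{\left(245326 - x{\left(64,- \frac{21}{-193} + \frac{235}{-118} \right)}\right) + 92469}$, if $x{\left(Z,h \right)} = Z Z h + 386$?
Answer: $\frac{\sqrt{44749638971673}}{11387} \approx 587.47$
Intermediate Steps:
$x{\left(Z,h \right)} = 386 + h Z^{2}$ ($x{\left(Z,h \right)} = Z^{2} h + 386 = h Z^{2} + 386 = 386 + h Z^{2}$)
$\sqrt{\left(245326 - x{\left(64,- \frac{21}{-193} + \frac{235}{-118} \right)}\right) + 92469} = \sqrt{\left(245326 - \left(386 + \left(- \frac{21}{-193} + \frac{235}{-118}\right) 64^{2}\right)\right) + 92469} = \sqrt{\left(245326 - \left(386 + \left(\left(-21\right) \left(- \frac{1}{193}\right) + 235 \left(- \frac{1}{118}\right)\right) 4096\right)\right) + 92469} = \sqrt{\left(245326 - \left(386 + \left(\frac{21}{193} - \frac{235}{118}\right) 4096\right)\right) + 92469} = \sqrt{\left(245326 - \left(386 - \frac{87812096}{11387}\right)\right) + 92469} = \sqrt{\left(245326 - - \frac{83416714}{11387}\right) + 92469} = \sqrt{\left(245326 + \frac{83416714}{11387}\right) + 92469} = \sqrt{\frac{2876943876}{11387} + 92469} = \sqrt{\frac{3929888379}{11387}} = \frac{\sqrt{44749638971673}}{11387}$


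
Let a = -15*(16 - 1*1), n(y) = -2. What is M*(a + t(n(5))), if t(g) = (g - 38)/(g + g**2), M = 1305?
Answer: -319725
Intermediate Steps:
a = -225 (a = -15*(16 - 1) = -15*15 = -225)
t(g) = (-38 + g)/(g + g**2)
M*(a + t(n(5))) = 1305*(-225 + (-38 - 2)/((-2)*(1 - 2))) = 1305*(-225 - 1/2*(-40)/(-1)) = 1305*(-225 - 1/2*(-1)*(-40)) = 1305*(-225 - 20) = 1305*(-245) = -319725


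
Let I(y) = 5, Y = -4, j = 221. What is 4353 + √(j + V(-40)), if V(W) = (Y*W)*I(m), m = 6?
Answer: 4353 + √1021 ≈ 4385.0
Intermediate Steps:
V(W) = -20*W (V(W) = -4*W*5 = -20*W)
4353 + √(j + V(-40)) = 4353 + √(221 - 20*(-40)) = 4353 + √(221 + 800) = 4353 + √1021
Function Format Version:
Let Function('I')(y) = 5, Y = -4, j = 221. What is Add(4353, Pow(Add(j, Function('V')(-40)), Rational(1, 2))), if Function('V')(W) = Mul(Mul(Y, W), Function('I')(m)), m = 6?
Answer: Add(4353, Pow(1021, Rational(1, 2))) ≈ 4385.0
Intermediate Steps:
Function('V')(W) = Mul(-20, W) (Function('V')(W) = Mul(Mul(-4, W), 5) = Mul(-20, W))
Add(4353, Pow(Add(j, Function('V')(-40)), Rational(1, 2))) = Add(4353, Pow(Add(221, Mul(-20, -40)), Rational(1, 2))) = Add(4353, Pow(Add(221, 800), Rational(1, 2))) = Add(4353, Pow(1021, Rational(1, 2)))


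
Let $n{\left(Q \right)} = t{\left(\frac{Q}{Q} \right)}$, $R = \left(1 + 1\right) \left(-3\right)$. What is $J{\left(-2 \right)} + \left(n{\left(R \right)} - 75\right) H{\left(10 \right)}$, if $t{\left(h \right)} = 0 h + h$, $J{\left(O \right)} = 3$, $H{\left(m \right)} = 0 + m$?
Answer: $-737$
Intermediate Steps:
$H{\left(m \right)} = m$
$R = -6$ ($R = 2 \left(-3\right) = -6$)
$t{\left(h \right)} = h$ ($t{\left(h \right)} = 0 + h = h$)
$n{\left(Q \right)} = 1$ ($n{\left(Q \right)} = \frac{Q}{Q} = 1$)
$J{\left(-2 \right)} + \left(n{\left(R \right)} - 75\right) H{\left(10 \right)} = 3 + \left(1 - 75\right) 10 = 3 - 740 = -737$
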